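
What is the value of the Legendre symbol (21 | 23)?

-1

Euler's criterion: (21/23) ≡ 21^11 (mod 23).
21^2 ≡ 4 (mod 23)
21^4 ≡ 16 (mod 23)
21^8 ≡ 3 (mod 23)
21^11 = 21^(8+2+1) ≡ 22 (mod 23).
Result is 22 ≡ −1, so (21/23) = −1.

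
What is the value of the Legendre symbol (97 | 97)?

0

First reduce: 97 ≡ 0 (mod 97).
Top reduces to 0: gcd > 1, so the symbol is 0.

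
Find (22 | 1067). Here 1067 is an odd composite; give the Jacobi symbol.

Pull out 2: since 1067 ≡ 3 (mod 8), (2/1067) = -1.
Reciprocity: 11 ≡ 3 and 1067 ≡ 3 (mod 4), so (11/1067) = −(1067/11).
Reduce top mod 11: now compute (0/11).
Top reduces to 0: gcd > 1, so the symbol is 0.

0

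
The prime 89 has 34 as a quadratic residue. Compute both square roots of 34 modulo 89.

37, 52

89 ≡ 1 (mod 4), so we find a root by search.
Trying successive values, 37² = 1369 ≡ 34 (mod 89). The other root is 89 − 37 = 52.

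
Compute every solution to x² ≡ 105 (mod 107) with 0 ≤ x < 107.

31, 76

Since 107 ≡ 3 (mod 4), a square root of 105 is 105^((107+1)/4) = 105^27 mod 107.
Repeated squaring: 105^2≡4, 105^4≡16, 105^8≡42, 105^16≡52 (mod 107).
105^27 = 105^(16+8+2+1) ≡ 76 (mod 107).
Check: 76² = 5776 ≡ 105 (mod 107). The two roots are 31 and 76.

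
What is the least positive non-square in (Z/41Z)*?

(2/41) = +1, so 2 is a residue.
(3/41) = −1, so 3 is the smallest positive non-residue mod 41.

3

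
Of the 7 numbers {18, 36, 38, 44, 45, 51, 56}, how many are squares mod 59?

(18/59) = -1 → non-residue.
(36/59) = +1 → QR.
(38/59) = -1 → non-residue.
(44/59) = -1 → non-residue.
(45/59) = +1 → QR.
(51/59) = +1 → QR.
(56/59) = -1 → non-residue.
Total quadratic residues among the 7: 3.

3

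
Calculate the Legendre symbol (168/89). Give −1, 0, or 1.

Euler's criterion: (168/89) ≡ 79^44 (mod 89).
79^2 ≡ 11 (mod 89)
79^4 ≡ 32 (mod 89)
79^8 ≡ 45 (mod 89)
79^16 ≡ 67 (mod 89)
79^32 ≡ 39 (mod 89)
79^44 = 79^(32+8+4) ≡ 1 (mod 89).
Result is 1, so (168/89) = 1.

1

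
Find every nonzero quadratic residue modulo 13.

1,3,4,9,10,12

Square k = 1,…,6 (k and 13−k give the same square):
1²=1, 2²=4, 3²=9, 4²≡3, 5²≡12, 6²≡10 (mod 13).
So the quadratic residues mod 13 are {1, 3, 4, 9, 10, 12}.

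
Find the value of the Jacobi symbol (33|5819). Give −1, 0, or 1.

0

Reciprocity: 33 ≡ 1 and 5819 ≡ 3 (mod 4), so (33/5819) = +(5819/33).
Reduce top mod 33: now compute (11/33).
Reciprocity: 11 ≡ 3 and 33 ≡ 1 (mod 4), so (11/33) = +(33/11).
Reduce top mod 11: now compute (0/11).
Top reduces to 0: gcd > 1, so the symbol is 0.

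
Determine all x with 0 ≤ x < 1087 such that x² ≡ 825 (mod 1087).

503, 584

Since 1087 ≡ 3 (mod 4), a square root of 825 is 825^((1087+1)/4) = 825^272 mod 1087.
Repeated squaring: 825^2≡163, 825^4≡481, 825^8≡917, 825^16≡638, 825^32≡506, 825^64≡591, 825^128≡354, 825^256≡311 (mod 1087).
825^272 = 825^(256+16) ≡ 584 (mod 1087).
Check: 584² = 341056 ≡ 825 (mod 1087). The two roots are 503 and 584.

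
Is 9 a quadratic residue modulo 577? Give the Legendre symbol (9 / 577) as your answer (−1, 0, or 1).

1

Reciprocity: 9 ≡ 1 and 577 ≡ 1 (mod 4), so (9/577) = +(577/9).
Reduce top mod 9: now compute (1/9).
Reached (1/9) = 1. Collecting the sign flips along the way, the symbol is +1.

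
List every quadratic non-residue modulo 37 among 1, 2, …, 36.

Square k = 1,…,18 (k and 37−k give the same square):
1²=1, 2²=4, 3²=9, 4²=16, 5²=25, 6²=36, 7²≡12, 8²≡27, 9²≡7, 10²≡26, 11²≡10, 12²≡33, 13²≡21, 14²≡11, 15²≡3, 16²≡34, 17²≡30, 18²≡28 (mod 37).
The residues are {1, 3, 4, 7, 9, 10, 11, 12, 16, 21, 25, 26, 27, 28, 30, 33, 34, 36}; the non-residues are the remaining 18 nonzero classes.

2,5,6,8,13,14,15,17,18,19,20,22,23,24,29,31,32,35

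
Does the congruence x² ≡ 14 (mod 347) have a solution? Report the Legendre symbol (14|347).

1

Pull out 2: since 347 ≡ 3 (mod 8), (2/347) = -1.
Reciprocity: 7 ≡ 3 and 347 ≡ 3 (mod 4), so (7/347) = −(347/7).
Reduce top mod 7: now compute (4/7).
Pull out 2^2: since 7 ≡ 7 (mod 8), (2/7) = +1, so (2/7)^2 = +1.
Reached (1/7) = 1. Collecting the sign flips along the way, the symbol is +1.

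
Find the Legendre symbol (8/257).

1

Euler's criterion: (8/257) ≡ 8^128 (mod 257).
8^2 ≡ 64 (mod 257)
8^4 ≡ 241 (mod 257)
8^8 ≡ 256 (mod 257)
8^16 ≡ 1 (mod 257)
8^32 ≡ 1 (mod 257)
8^64 ≡ 1 (mod 257)
8^128 ≡ 1 (mod 257)
8^128 = 8^(128) ≡ 1 (mod 257).
Result is 1, so (8/257) = 1.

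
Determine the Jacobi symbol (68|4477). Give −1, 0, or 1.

-1

Pull out 2^2: since 4477 ≡ 5 (mod 8), (2/4477) = -1, so (2/4477)^2 = +1.
Reciprocity: 17 ≡ 1 and 4477 ≡ 1 (mod 4), so (17/4477) = +(4477/17).
Reduce top mod 17: now compute (6/17).
Pull out 2: since 17 ≡ 1 (mod 8), (2/17) = +1.
Reciprocity: 3 ≡ 3 and 17 ≡ 1 (mod 4), so (3/17) = +(17/3).
Reduce top mod 3: now compute (2/3).
Pull out 2: since 3 ≡ 3 (mod 8), (2/3) = -1.
Reached (1/3) = 1. Collecting the sign flips along the way, the symbol is -1.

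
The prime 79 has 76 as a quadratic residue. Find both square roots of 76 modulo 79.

32, 47

Since 79 ≡ 3 (mod 4), a square root of 76 is 76^((79+1)/4) = 76^20 mod 79.
Repeated squaring: 76^2≡9, 76^4≡2, 76^8≡4, 76^16≡16 (mod 79).
76^20 = 76^(16+4) ≡ 32 (mod 79).
Check: 32² = 1024 ≡ 76 (mod 79). The two roots are 32 and 47.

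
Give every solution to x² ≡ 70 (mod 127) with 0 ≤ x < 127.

18, 109

Since 127 ≡ 3 (mod 4), a square root of 70 is 70^((127+1)/4) = 70^32 mod 127.
Repeated squaring: 70^2≡74, 70^4≡15, 70^8≡98, 70^16≡79, 70^32≡18 (mod 127).
70^32 = 70^(32) ≡ 18 (mod 127).
Check: 18² = 324 ≡ 70 (mod 127). The two roots are 18 and 109.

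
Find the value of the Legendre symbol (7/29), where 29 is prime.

1

Euler's criterion: (7/29) ≡ 7^14 (mod 29).
7^2 ≡ 20 (mod 29)
7^4 ≡ 23 (mod 29)
7^8 ≡ 7 (mod 29)
7^14 = 7^(8+4+2) ≡ 1 (mod 29).
Result is 1, so (7/29) = 1.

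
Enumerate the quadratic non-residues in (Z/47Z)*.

Square k = 1,…,23 (k and 47−k give the same square):
1²=1, 2²=4, 3²=9, 4²=16, 5²=25, 6²=36, 7²≡2, 8²≡17, 9²≡34, 10²≡6, 11²≡27, 12²≡3, 13²≡28, 14²≡8, 15²≡37, 16²≡21, 17²≡7, 18²≡42, 19²≡32, 20²≡24, 21²≡18, 22²≡14, 23²≡12 (mod 47).
The residues are {1, 2, 3, 4, 6, 7, 8, 9, 12, 14, 16, 17, 18, 21, 24, 25, 27, 28, 32, 34, 36, 37, 42}; the non-residues are the remaining 23 nonzero classes.

5 10 11 13 15 19 20 22 23 26 29 30 31 33 35 38 39 40 41 43 44 45 46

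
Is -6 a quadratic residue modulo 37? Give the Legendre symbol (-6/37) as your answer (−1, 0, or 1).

-1

Euler's criterion: (-6/37) ≡ 31^18 (mod 37).
31^2 ≡ 36 (mod 37)
31^4 ≡ 1 (mod 37)
31^8 ≡ 1 (mod 37)
31^16 ≡ 1 (mod 37)
31^18 = 31^(16+2) ≡ 36 (mod 37).
Result is 36 ≡ −1, so (-6/37) = −1.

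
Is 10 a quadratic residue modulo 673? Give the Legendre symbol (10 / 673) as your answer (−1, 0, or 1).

Pull out 2: since 673 ≡ 1 (mod 8), (2/673) = +1.
Reciprocity: 5 ≡ 1 and 673 ≡ 1 (mod 4), so (5/673) = +(673/5).
Reduce top mod 5: now compute (3/5).
Reciprocity: 3 ≡ 3 and 5 ≡ 1 (mod 4), so (3/5) = +(5/3).
Reduce top mod 3: now compute (2/3).
Pull out 2: since 3 ≡ 3 (mod 8), (2/3) = -1.
Reached (1/3) = 1. Collecting the sign flips along the way, the symbol is -1.

-1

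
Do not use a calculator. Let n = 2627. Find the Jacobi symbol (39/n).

Reciprocity: 39 ≡ 3 and 2627 ≡ 3 (mod 4), so (39/2627) = −(2627/39).
Reduce top mod 39: now compute (14/39).
Pull out 2: since 39 ≡ 7 (mod 8), (2/39) = +1.
Reciprocity: 7 ≡ 3 and 39 ≡ 3 (mod 4), so (7/39) = −(39/7).
Reduce top mod 7: now compute (4/7).
Pull out 2^2: since 7 ≡ 7 (mod 8), (2/7) = +1, so (2/7)^2 = +1.
Reached (1/7) = 1. Collecting the sign flips along the way, the symbol is +1.

1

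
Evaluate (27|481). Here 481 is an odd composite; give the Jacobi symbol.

Reciprocity: 27 ≡ 3 and 481 ≡ 1 (mod 4), so (27/481) = +(481/27).
Reduce top mod 27: now compute (22/27).
Pull out 2: since 27 ≡ 3 (mod 8), (2/27) = -1.
Reciprocity: 11 ≡ 3 and 27 ≡ 3 (mod 4), so (11/27) = −(27/11).
Reduce top mod 11: now compute (5/11).
Reciprocity: 5 ≡ 1 and 11 ≡ 3 (mod 4), so (5/11) = +(11/5).
Reduce top mod 5: now compute (1/5).
Reached (1/5) = 1. Collecting the sign flips along the way, the symbol is +1.

1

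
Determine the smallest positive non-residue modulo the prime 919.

3

(2/919) = +1, so 2 is a residue.
(3/919) = −1, so 3 is the smallest positive non-residue mod 919.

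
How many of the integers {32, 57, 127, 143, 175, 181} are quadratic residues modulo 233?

3

(32/233) = +1 → QR.
(57/233) = -1 → non-residue.
(127/233) = -1 → non-residue.
(143/233) = -1 → non-residue.
(175/233) = +1 → QR.
(181/233) = +1 → QR.
Total quadratic residues among the 6: 3.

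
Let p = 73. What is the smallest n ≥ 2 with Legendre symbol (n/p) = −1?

(2/73) = +1, so 2 is a residue.
(3/73) = +1, so 3 is a residue.
(4/73) = +1, so 4 is a residue.
(5/73) = −1, so 5 is the smallest positive non-residue mod 73.

5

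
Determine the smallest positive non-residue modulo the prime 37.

2

(2/37) = −1, so 2 is the smallest positive non-residue mod 37.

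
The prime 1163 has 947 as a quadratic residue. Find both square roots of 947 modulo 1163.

339, 824

Since 1163 ≡ 3 (mod 4), a square root of 947 is 947^((1163+1)/4) = 947^291 mod 1163.
Repeated squaring: 947^2≡136, 947^4≡1051, 947^8≡914, 947^16≡362, 947^32≡788, 947^64≡1065, 947^128≡300, 947^256≡449 (mod 1163).
947^291 = 947^(256+32+2+1) ≡ 824 (mod 1163).
Check: 824² = 678976 ≡ 947 (mod 1163). The two roots are 339 and 824.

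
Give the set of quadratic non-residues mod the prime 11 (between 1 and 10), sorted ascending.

2 6 7 8 10

Square k = 1,…,5 (k and 11−k give the same square):
1²=1, 2²=4, 3²=9, 4²≡5, 5²≡3 (mod 11).
The residues are {1, 3, 4, 5, 9}; the non-residues are the remaining 5 nonzero classes.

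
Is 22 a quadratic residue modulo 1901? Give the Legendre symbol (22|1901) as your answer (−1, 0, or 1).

Pull out 2: since 1901 ≡ 5 (mod 8), (2/1901) = -1.
Reciprocity: 11 ≡ 3 and 1901 ≡ 1 (mod 4), so (11/1901) = +(1901/11).
Reduce top mod 11: now compute (9/11).
Reciprocity: 9 ≡ 1 and 11 ≡ 3 (mod 4), so (9/11) = +(11/9).
Reduce top mod 9: now compute (2/9).
Pull out 2: since 9 ≡ 1 (mod 8), (2/9) = +1.
Reached (1/9) = 1. Collecting the sign flips along the way, the symbol is -1.

-1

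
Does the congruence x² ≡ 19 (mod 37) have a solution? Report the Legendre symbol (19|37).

Euler's criterion: (19/37) ≡ 19^18 (mod 37).
19^2 ≡ 28 (mod 37)
19^4 ≡ 7 (mod 37)
19^8 ≡ 12 (mod 37)
19^16 ≡ 33 (mod 37)
19^18 = 19^(16+2) ≡ 36 (mod 37).
Result is 36 ≡ −1, so (19/37) = −1.

-1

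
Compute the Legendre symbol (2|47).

1

Euler's criterion: (2/47) ≡ 2^23 (mod 47).
2^2 ≡ 4 (mod 47)
2^4 ≡ 16 (mod 47)
2^8 ≡ 21 (mod 47)
2^16 ≡ 18 (mod 47)
2^23 = 2^(16+4+2+1) ≡ 1 (mod 47).
Result is 1, so (2/47) = 1.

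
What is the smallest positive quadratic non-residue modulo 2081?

3

(2/2081) = +1, so 2 is a residue.
(3/2081) = −1, so 3 is the smallest positive non-residue mod 2081.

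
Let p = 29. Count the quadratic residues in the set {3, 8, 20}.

(3/29) = -1 → non-residue.
(8/29) = -1 → non-residue.
(20/29) = +1 → QR.
Total quadratic residues among the 3: 1.

1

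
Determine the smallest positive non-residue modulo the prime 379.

(2/379) = −1, so 2 is the smallest positive non-residue mod 379.

2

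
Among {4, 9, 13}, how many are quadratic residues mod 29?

3

(4/29) = +1 → QR.
(9/29) = +1 → QR.
(13/29) = +1 → QR.
Total quadratic residues among the 3: 3.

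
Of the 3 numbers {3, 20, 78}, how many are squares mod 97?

1

(3/97) = +1 → QR.
(20/97) = -1 → non-residue.
(78/97) = -1 → non-residue.
Total quadratic residues among the 3: 1.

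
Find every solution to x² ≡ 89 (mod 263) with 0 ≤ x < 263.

Since 263 ≡ 3 (mod 4), a square root of 89 is 89^((263+1)/4) = 89^66 mod 263.
Repeated squaring: 89^2≡31, 89^4≡172, 89^8≡128, 89^16≡78, 89^32≡35, 89^64≡173 (mod 263).
89^66 = 89^(64+2) ≡ 103 (mod 263).
Check: 103² = 10609 ≡ 89 (mod 263). The two roots are 103 and 160.

103, 160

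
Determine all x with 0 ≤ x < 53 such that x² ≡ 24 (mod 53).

17, 36

53 ≡ 1 (mod 4), so we find a root by search.
Trying successive values, 17² = 289 ≡ 24 (mod 53). The other root is 53 − 17 = 36.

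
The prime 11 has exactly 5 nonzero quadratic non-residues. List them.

Square k = 1,…,5 (k and 11−k give the same square):
1²=1, 2²=4, 3²=9, 4²≡5, 5²≡3 (mod 11).
The residues are {1, 3, 4, 5, 9}; the non-residues are the remaining 5 nonzero classes.

2, 6, 7, 8, 10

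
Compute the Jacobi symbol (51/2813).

-1

Reciprocity: 51 ≡ 3 and 2813 ≡ 1 (mod 4), so (51/2813) = +(2813/51).
Reduce top mod 51: now compute (8/51).
Pull out 2^3: since 51 ≡ 3 (mod 8), (2/51) = -1, so (2/51)^3 = -1.
Reached (1/51) = 1. Collecting the sign flips along the way, the symbol is -1.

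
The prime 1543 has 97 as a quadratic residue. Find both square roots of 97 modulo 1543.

Since 1543 ≡ 3 (mod 4), a square root of 97 is 97^((1543+1)/4) = 97^386 mod 1543.
Repeated squaring: 97^2≡151, 97^4≡1199, 97^8≡1068, 97^16≡347, 97^32≡55, 97^64≡1482, 97^128≡635, 97^256≡502 (mod 1543).
97^386 = 97^(256+128+2) ≡ 385 (mod 1543).
Check: 385² = 148225 ≡ 97 (mod 1543). The two roots are 385 and 1158.

385, 1158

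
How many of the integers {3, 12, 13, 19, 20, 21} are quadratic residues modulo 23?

(3/23) = +1 → QR.
(12/23) = +1 → QR.
(13/23) = +1 → QR.
(19/23) = -1 → non-residue.
(20/23) = -1 → non-residue.
(21/23) = -1 → non-residue.
Total quadratic residues among the 6: 3.

3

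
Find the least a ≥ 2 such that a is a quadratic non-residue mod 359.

(2/359) = +1, so 2 is a residue.
(3/359) = +1, so 3 is a residue.
(4/359) = +1, so 4 is a residue.
(5/359) = +1, so 5 is a residue.
(6/359) = +1, so 6 is a residue.
(7/359) = −1, so 7 is the smallest positive non-residue mod 359.

7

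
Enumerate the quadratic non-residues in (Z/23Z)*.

Square k = 1,…,11 (k and 23−k give the same square):
1²=1, 2²=4, 3²=9, 4²=16, 5²≡2, 6²≡13, 7²≡3, 8²≡18, 9²≡12, 10²≡8, 11²≡6 (mod 23).
The residues are {1, 2, 3, 4, 6, 8, 9, 12, 13, 16, 18}; the non-residues are the remaining 11 nonzero classes.

5,7,10,11,14,15,17,19,20,21,22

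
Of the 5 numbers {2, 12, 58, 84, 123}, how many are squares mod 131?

4

(2/131) = -1 → non-residue.
(12/131) = +1 → QR.
(58/131) = +1 → QR.
(84/131) = +1 → QR.
(123/131) = +1 → QR.
Total quadratic residues among the 5: 4.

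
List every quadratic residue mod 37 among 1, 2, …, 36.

Square k = 1,…,18 (k and 37−k give the same square):
1²=1, 2²=4, 3²=9, 4²=16, 5²=25, 6²=36, 7²≡12, 8²≡27, 9²≡7, 10²≡26, 11²≡10, 12²≡33, 13²≡21, 14²≡11, 15²≡3, 16²≡34, 17²≡30, 18²≡28 (mod 37).
So the quadratic residues mod 37 are {1, 3, 4, 7, 9, 10, 11, 12, 16, 21, 25, 26, 27, 28, 30, 33, 34, 36}.

1, 3, 4, 7, 9, 10, 11, 12, 16, 21, 25, 26, 27, 28, 30, 33, 34, 36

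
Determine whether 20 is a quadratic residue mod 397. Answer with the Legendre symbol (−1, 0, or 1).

-1

Pull out 2^2: since 397 ≡ 5 (mod 8), (2/397) = -1, so (2/397)^2 = +1.
Reciprocity: 5 ≡ 1 and 397 ≡ 1 (mod 4), so (5/397) = +(397/5).
Reduce top mod 5: now compute (2/5).
Pull out 2: since 5 ≡ 5 (mod 8), (2/5) = -1.
Reached (1/5) = 1. Collecting the sign flips along the way, the symbol is -1.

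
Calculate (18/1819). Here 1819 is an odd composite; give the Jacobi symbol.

Pull out 2: since 1819 ≡ 3 (mod 8), (2/1819) = -1.
Reciprocity: 9 ≡ 1 and 1819 ≡ 3 (mod 4), so (9/1819) = +(1819/9).
Reduce top mod 9: now compute (1/9).
Reached (1/9) = 1. Collecting the sign flips along the way, the symbol is -1.

-1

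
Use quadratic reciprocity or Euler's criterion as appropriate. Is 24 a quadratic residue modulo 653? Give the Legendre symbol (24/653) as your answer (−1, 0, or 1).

1

Pull out 2^3: since 653 ≡ 5 (mod 8), (2/653) = -1, so (2/653)^3 = -1.
Reciprocity: 3 ≡ 3 and 653 ≡ 1 (mod 4), so (3/653) = +(653/3).
Reduce top mod 3: now compute (2/3).
Pull out 2: since 3 ≡ 3 (mod 8), (2/3) = -1.
Reached (1/3) = 1. Collecting the sign flips along the way, the symbol is +1.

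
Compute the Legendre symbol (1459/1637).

Reciprocity: 1459 ≡ 3 and 1637 ≡ 1 (mod 4), so (1459/1637) = +(1637/1459).
Reduce top mod 1459: now compute (178/1459).
Pull out 2: since 1459 ≡ 3 (mod 8), (2/1459) = -1.
Reciprocity: 89 ≡ 1 and 1459 ≡ 3 (mod 4), so (89/1459) = +(1459/89).
Reduce top mod 89: now compute (35/89).
Reciprocity: 35 ≡ 3 and 89 ≡ 1 (mod 4), so (35/89) = +(89/35).
Reduce top mod 35: now compute (19/35).
Reciprocity: 19 ≡ 3 and 35 ≡ 3 (mod 4), so (19/35) = −(35/19).
Reduce top mod 19: now compute (16/19).
Pull out 2^4: since 19 ≡ 3 (mod 8), (2/19) = -1, so (2/19)^4 = +1.
Reached (1/19) = 1. Collecting the sign flips along the way, the symbol is +1.

1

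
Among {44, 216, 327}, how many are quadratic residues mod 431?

(44/431) = +1 → QR.
(216/431) = +1 → QR.
(327/431) = +1 → QR.
Total quadratic residues among the 3: 3.

3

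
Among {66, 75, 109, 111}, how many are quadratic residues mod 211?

2

(66/211) = +1 → QR.
(75/211) = -1 → non-residue.
(109/211) = +1 → QR.
(111/211) = -1 → non-residue.
Total quadratic residues among the 4: 2.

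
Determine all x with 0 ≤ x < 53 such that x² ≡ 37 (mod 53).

53 ≡ 1 (mod 4), so we find a root by search.
Trying successive values, 14² = 196 ≡ 37 (mod 53). The other root is 53 − 14 = 39.

14, 39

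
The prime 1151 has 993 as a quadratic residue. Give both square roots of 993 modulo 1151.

Since 1151 ≡ 3 (mod 4), a square root of 993 is 993^((1151+1)/4) = 993^288 mod 1151.
Repeated squaring: 993^2≡793, 993^4≡403, 993^8≡118, 993^16≡112, 993^32≡1034, 993^64≡1028, 993^128≡166, 993^256≡1083 (mod 1151).
993^288 = 993^(256+32) ≡ 1050 (mod 1151).
Check: 1050² = 1102500 ≡ 993 (mod 1151). The two roots are 101 and 1050.

101, 1050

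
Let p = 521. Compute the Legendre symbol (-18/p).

Euler's criterion: (-18/521) ≡ 503^260 (mod 521).
503^2 ≡ 324 (mod 521)
503^4 ≡ 255 (mod 521)
503^8 ≡ 421 (mod 521)
503^16 ≡ 101 (mod 521)
503^32 ≡ 302 (mod 521)
503^64 ≡ 29 (mod 521)
503^128 ≡ 320 (mod 521)
503^256 ≡ 284 (mod 521)
503^260 = 503^(256+4) ≡ 1 (mod 521).
Result is 1, so (-18/521) = 1.

1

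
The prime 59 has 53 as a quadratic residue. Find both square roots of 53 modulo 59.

Since 59 ≡ 3 (mod 4), a square root of 53 is 53^((59+1)/4) = 53^15 mod 59.
Repeated squaring: 53^2≡36, 53^4≡57, 53^8≡4 (mod 59).
53^15 = 53^(8+4+2+1) ≡ 17 (mod 59).
Check: 17² = 289 ≡ 53 (mod 59). The two roots are 17 and 42.

17, 42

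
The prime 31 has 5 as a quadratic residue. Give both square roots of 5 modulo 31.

Since 31 ≡ 3 (mod 4), a square root of 5 is 5^((31+1)/4) = 5^8 mod 31.
Repeated squaring: 5^2≡25, 5^4≡5, 5^8≡25 (mod 31).
5^8 = 5^(8) ≡ 25 (mod 31).
Check: 25² = 625 ≡ 5 (mod 31). The two roots are 6 and 25.

6, 25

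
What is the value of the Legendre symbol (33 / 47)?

-1

Reciprocity: 33 ≡ 1 and 47 ≡ 3 (mod 4), so (33/47) = +(47/33).
Reduce top mod 33: now compute (14/33).
Pull out 2: since 33 ≡ 1 (mod 8), (2/33) = +1.
Reciprocity: 7 ≡ 3 and 33 ≡ 1 (mod 4), so (7/33) = +(33/7).
Reduce top mod 7: now compute (5/7).
Reciprocity: 5 ≡ 1 and 7 ≡ 3 (mod 4), so (5/7) = +(7/5).
Reduce top mod 5: now compute (2/5).
Pull out 2: since 5 ≡ 5 (mod 8), (2/5) = -1.
Reached (1/5) = 1. Collecting the sign flips along the way, the symbol is -1.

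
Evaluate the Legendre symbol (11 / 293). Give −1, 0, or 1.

-1

Reciprocity: 11 ≡ 3 and 293 ≡ 1 (mod 4), so (11/293) = +(293/11).
Reduce top mod 11: now compute (7/11).
Reciprocity: 7 ≡ 3 and 11 ≡ 3 (mod 4), so (7/11) = −(11/7).
Reduce top mod 7: now compute (4/7).
Pull out 2^2: since 7 ≡ 7 (mod 8), (2/7) = +1, so (2/7)^2 = +1.
Reached (1/7) = 1. Collecting the sign flips along the way, the symbol is -1.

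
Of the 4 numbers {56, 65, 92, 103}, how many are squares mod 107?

(56/107) = +1 → QR.
(65/107) = -1 → non-residue.
(92/107) = +1 → QR.
(103/107) = -1 → non-residue.
Total quadratic residues among the 4: 2.

2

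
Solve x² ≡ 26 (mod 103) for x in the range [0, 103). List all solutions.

51, 52

Since 103 ≡ 3 (mod 4), a square root of 26 is 26^((103+1)/4) = 26^26 mod 103.
Repeated squaring: 26^2≡58, 26^4≡68, 26^8≡92, 26^16≡18 (mod 103).
26^26 = 26^(16+8+2) ≡ 52 (mod 103).
Check: 52² = 2704 ≡ 26 (mod 103). The two roots are 51 and 52.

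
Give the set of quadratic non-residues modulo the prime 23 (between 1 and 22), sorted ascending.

5 7 10 11 14 15 17 19 20 21 22

Square k = 1,…,11 (k and 23−k give the same square):
1²=1, 2²=4, 3²=9, 4²=16, 5²≡2, 6²≡13, 7²≡3, 8²≡18, 9²≡12, 10²≡8, 11²≡6 (mod 23).
The residues are {1, 2, 3, 4, 6, 8, 9, 12, 13, 16, 18}; the non-residues are the remaining 11 nonzero classes.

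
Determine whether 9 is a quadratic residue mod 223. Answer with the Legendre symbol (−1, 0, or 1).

Reciprocity: 9 ≡ 1 and 223 ≡ 3 (mod 4), so (9/223) = +(223/9).
Reduce top mod 9: now compute (7/9).
Reciprocity: 7 ≡ 3 and 9 ≡ 1 (mod 4), so (7/9) = +(9/7).
Reduce top mod 7: now compute (2/7).
Pull out 2: since 7 ≡ 7 (mod 8), (2/7) = +1.
Reached (1/7) = 1. Collecting the sign flips along the way, the symbol is +1.

1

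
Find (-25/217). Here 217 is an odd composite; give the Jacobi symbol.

1

First reduce: -25 ≡ 192 (mod 217).
Pull out 2^6: since 217 ≡ 1 (mod 8), (2/217) = +1, so (2/217)^6 = +1.
Reciprocity: 3 ≡ 3 and 217 ≡ 1 (mod 4), so (3/217) = +(217/3).
Reduce top mod 3: now compute (1/3).
Reached (1/3) = 1. Collecting the sign flips along the way, the symbol is +1.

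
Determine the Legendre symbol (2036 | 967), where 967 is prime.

-1

Euler's criterion: (2036/967) ≡ 102^483 (mod 967).
102^2 ≡ 734 (mod 967)
102^4 ≡ 137 (mod 967)
102^8 ≡ 396 (mod 967)
102^16 ≡ 162 (mod 967)
102^32 ≡ 135 (mod 967)
102^64 ≡ 819 (mod 967)
102^128 ≡ 630 (mod 967)
102^256 ≡ 430 (mod 967)
102^483 = 102^(256+128+64+32+2+1) ≡ 966 (mod 967).
Result is 966 ≡ −1, so (2036/967) = −1.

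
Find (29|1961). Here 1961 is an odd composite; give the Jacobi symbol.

-1

Reciprocity: 29 ≡ 1 and 1961 ≡ 1 (mod 4), so (29/1961) = +(1961/29).
Reduce top mod 29: now compute (18/29).
Pull out 2: since 29 ≡ 5 (mod 8), (2/29) = -1.
Reciprocity: 9 ≡ 1 and 29 ≡ 1 (mod 4), so (9/29) = +(29/9).
Reduce top mod 9: now compute (2/9).
Pull out 2: since 9 ≡ 1 (mod 8), (2/9) = +1.
Reached (1/9) = 1. Collecting the sign flips along the way, the symbol is -1.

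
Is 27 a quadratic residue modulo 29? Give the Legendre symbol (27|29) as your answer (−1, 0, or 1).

-1

Euler's criterion: (27/29) ≡ 27^14 (mod 29).
27^2 ≡ 4 (mod 29)
27^4 ≡ 16 (mod 29)
27^8 ≡ 24 (mod 29)
27^14 = 27^(8+4+2) ≡ 28 (mod 29).
Result is 28 ≡ −1, so (27/29) = −1.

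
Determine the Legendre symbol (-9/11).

Euler's criterion: (-9/11) ≡ 2^5 (mod 11).
2^2 ≡ 4 (mod 11)
2^4 ≡ 5 (mod 11)
2^5 = 2^(4+1) ≡ 10 (mod 11).
Result is 10 ≡ −1, so (-9/11) = −1.

-1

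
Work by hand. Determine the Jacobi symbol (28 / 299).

Pull out 2^2: since 299 ≡ 3 (mod 8), (2/299) = -1, so (2/299)^2 = +1.
Reciprocity: 7 ≡ 3 and 299 ≡ 3 (mod 4), so (7/299) = −(299/7).
Reduce top mod 7: now compute (5/7).
Reciprocity: 5 ≡ 1 and 7 ≡ 3 (mod 4), so (5/7) = +(7/5).
Reduce top mod 5: now compute (2/5).
Pull out 2: since 5 ≡ 5 (mod 8), (2/5) = -1.
Reached (1/5) = 1. Collecting the sign flips along the way, the symbol is +1.

1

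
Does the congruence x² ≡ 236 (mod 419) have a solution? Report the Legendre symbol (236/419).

1

Pull out 2^2: since 419 ≡ 3 (mod 8), (2/419) = -1, so (2/419)^2 = +1.
Reciprocity: 59 ≡ 3 and 419 ≡ 3 (mod 4), so (59/419) = −(419/59).
Reduce top mod 59: now compute (6/59).
Pull out 2: since 59 ≡ 3 (mod 8), (2/59) = -1.
Reciprocity: 3 ≡ 3 and 59 ≡ 3 (mod 4), so (3/59) = −(59/3).
Reduce top mod 3: now compute (2/3).
Pull out 2: since 3 ≡ 3 (mod 8), (2/3) = -1.
Reached (1/3) = 1. Collecting the sign flips along the way, the symbol is +1.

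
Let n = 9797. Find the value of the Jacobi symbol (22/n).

Pull out 2: since 9797 ≡ 5 (mod 8), (2/9797) = -1.
Reciprocity: 11 ≡ 3 and 9797 ≡ 1 (mod 4), so (11/9797) = +(9797/11).
Reduce top mod 11: now compute (7/11).
Reciprocity: 7 ≡ 3 and 11 ≡ 3 (mod 4), so (7/11) = −(11/7).
Reduce top mod 7: now compute (4/7).
Pull out 2^2: since 7 ≡ 7 (mod 8), (2/7) = +1, so (2/7)^2 = +1.
Reached (1/7) = 1. Collecting the sign flips along the way, the symbol is +1.

1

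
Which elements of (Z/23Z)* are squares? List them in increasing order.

1,2,3,4,6,8,9,12,13,16,18

Square k = 1,…,11 (k and 23−k give the same square):
1²=1, 2²=4, 3²=9, 4²=16, 5²≡2, 6²≡13, 7²≡3, 8²≡18, 9²≡12, 10²≡8, 11²≡6 (mod 23).
So the quadratic residues mod 23 are {1, 2, 3, 4, 6, 8, 9, 12, 13, 16, 18}.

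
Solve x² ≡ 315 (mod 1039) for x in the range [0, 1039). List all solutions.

308, 731

Since 1039 ≡ 3 (mod 4), a square root of 315 is 315^((1039+1)/4) = 315^260 mod 1039.
Repeated squaring: 315^2≡520, 315^4≡260, 315^8≡65, 315^16≡69, 315^32≡605, 315^64≡297, 315^128≡933, 315^256≡846 (mod 1039).
315^260 = 315^(256+4) ≡ 731 (mod 1039).
Check: 731² = 534361 ≡ 315 (mod 1039). The two roots are 308 and 731.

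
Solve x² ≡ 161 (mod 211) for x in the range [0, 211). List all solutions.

43, 168

Since 211 ≡ 3 (mod 4), a square root of 161 is 161^((211+1)/4) = 161^53 mod 211.
Repeated squaring: 161^2≡179, 161^4≡180, 161^8≡117, 161^16≡185, 161^32≡43 (mod 211).
161^53 = 161^(32+16+4+1) ≡ 43 (mod 211).
Check: 43² = 1849 ≡ 161 (mod 211). The two roots are 43 and 168.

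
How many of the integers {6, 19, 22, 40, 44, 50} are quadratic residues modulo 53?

(6/53) = +1 → QR.
(19/53) = -1 → non-residue.
(22/53) = -1 → non-residue.
(40/53) = +1 → QR.
(44/53) = +1 → QR.
(50/53) = -1 → non-residue.
Total quadratic residues among the 6: 3.

3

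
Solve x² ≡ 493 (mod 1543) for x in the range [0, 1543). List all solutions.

Since 1543 ≡ 3 (mod 4), a square root of 493 is 493^((1543+1)/4) = 493^386 mod 1543.
Repeated squaring: 493^2≡798, 493^4≡1088, 493^8≡263, 493^16≡1277, 493^32≡1321, 493^64≡1451, 493^128≡749, 493^256≡892 (mod 1543).
493^386 = 493^(256+128+2) ≡ 480 (mod 1543).
Check: 480² = 230400 ≡ 493 (mod 1543). The two roots are 480 and 1063.

480, 1063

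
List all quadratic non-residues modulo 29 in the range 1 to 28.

2 3 8 10 11 12 14 15 17 18 19 21 26 27

Square k = 1,…,14 (k and 29−k give the same square):
1²=1, 2²=4, 3²=9, 4²=16, 5²=25, 6²≡7, 7²≡20, 8²≡6, 9²≡23, 10²≡13, 11²≡5, 12²≡28, 13²≡24, 14²≡22 (mod 29).
The residues are {1, 4, 5, 6, 7, 9, 13, 16, 20, 22, 23, 24, 25, 28}; the non-residues are the remaining 14 nonzero classes.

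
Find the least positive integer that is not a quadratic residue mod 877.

2

(2/877) = −1, so 2 is the smallest positive non-residue mod 877.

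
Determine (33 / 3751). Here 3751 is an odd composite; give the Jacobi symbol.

Reciprocity: 33 ≡ 1 and 3751 ≡ 3 (mod 4), so (33/3751) = +(3751/33).
Reduce top mod 33: now compute (22/33).
Pull out 2: since 33 ≡ 1 (mod 8), (2/33) = +1.
Reciprocity: 11 ≡ 3 and 33 ≡ 1 (mod 4), so (11/33) = +(33/11).
Reduce top mod 11: now compute (0/11).
Top reduces to 0: gcd > 1, so the symbol is 0.

0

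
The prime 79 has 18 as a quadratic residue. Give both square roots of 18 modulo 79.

Since 79 ≡ 3 (mod 4), a square root of 18 is 18^((79+1)/4) = 18^20 mod 79.
Repeated squaring: 18^2≡8, 18^4≡64, 18^8≡67, 18^16≡65 (mod 79).
18^20 = 18^(16+4) ≡ 52 (mod 79).
Check: 52² = 2704 ≡ 18 (mod 79). The two roots are 27 and 52.

27, 52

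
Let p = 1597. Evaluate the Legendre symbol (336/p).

1

Pull out 2^4: since 1597 ≡ 5 (mod 8), (2/1597) = -1, so (2/1597)^4 = +1.
Reciprocity: 21 ≡ 1 and 1597 ≡ 1 (mod 4), so (21/1597) = +(1597/21).
Reduce top mod 21: now compute (1/21).
Reached (1/21) = 1. Collecting the sign flips along the way, the symbol is +1.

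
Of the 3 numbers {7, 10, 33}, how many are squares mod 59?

(7/59) = +1 → QR.
(10/59) = -1 → non-residue.
(33/59) = -1 → non-residue.
Total quadratic residues among the 3: 1.

1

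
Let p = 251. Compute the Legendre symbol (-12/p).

First reduce: -12 ≡ 239 (mod 251).
Reciprocity: 239 ≡ 3 and 251 ≡ 3 (mod 4), so (239/251) = −(251/239).
Reduce top mod 239: now compute (12/239).
Pull out 2^2: since 239 ≡ 7 (mod 8), (2/239) = +1, so (2/239)^2 = +1.
Reciprocity: 3 ≡ 3 and 239 ≡ 3 (mod 4), so (3/239) = −(239/3).
Reduce top mod 3: now compute (2/3).
Pull out 2: since 3 ≡ 3 (mod 8), (2/3) = -1.
Reached (1/3) = 1. Collecting the sign flips along the way, the symbol is -1.

-1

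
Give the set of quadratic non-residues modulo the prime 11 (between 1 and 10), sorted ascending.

Square k = 1,…,5 (k and 11−k give the same square):
1²=1, 2²=4, 3²=9, 4²≡5, 5²≡3 (mod 11).
The residues are {1, 3, 4, 5, 9}; the non-residues are the remaining 5 nonzero classes.

2,6,7,8,10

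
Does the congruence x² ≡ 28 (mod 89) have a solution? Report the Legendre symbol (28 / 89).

-1

Pull out 2^2: since 89 ≡ 1 (mod 8), (2/89) = +1, so (2/89)^2 = +1.
Reciprocity: 7 ≡ 3 and 89 ≡ 1 (mod 4), so (7/89) = +(89/7).
Reduce top mod 7: now compute (5/7).
Reciprocity: 5 ≡ 1 and 7 ≡ 3 (mod 4), so (5/7) = +(7/5).
Reduce top mod 5: now compute (2/5).
Pull out 2: since 5 ≡ 5 (mod 8), (2/5) = -1.
Reached (1/5) = 1. Collecting the sign flips along the way, the symbol is -1.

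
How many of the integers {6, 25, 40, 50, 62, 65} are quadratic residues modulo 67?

(6/67) = +1 → QR.
(25/67) = +1 → QR.
(40/67) = +1 → QR.
(50/67) = -1 → non-residue.
(62/67) = +1 → QR.
(65/67) = +1 → QR.
Total quadratic residues among the 6: 5.

5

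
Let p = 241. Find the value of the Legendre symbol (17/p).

-1

Euler's criterion: (17/241) ≡ 17^120 (mod 241).
17^2 ≡ 48 (mod 241)
17^4 ≡ 135 (mod 241)
17^8 ≡ 150 (mod 241)
17^16 ≡ 87 (mod 241)
17^32 ≡ 98 (mod 241)
17^64 ≡ 205 (mod 241)
17^120 = 17^(64+32+16+8) ≡ 240 (mod 241).
Result is 240 ≡ −1, so (17/241) = −1.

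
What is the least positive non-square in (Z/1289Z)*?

(2/1289) = +1, so 2 is a residue.
(3/1289) = −1, so 3 is the smallest positive non-residue mod 1289.

3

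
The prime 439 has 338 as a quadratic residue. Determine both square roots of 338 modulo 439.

Since 439 ≡ 3 (mod 4), a square root of 338 is 338^((439+1)/4) = 338^110 mod 439.
Repeated squaring: 338^2≡104, 338^4≡280, 338^8≡258, 338^16≡275, 338^32≡117, 338^64≡80 (mod 439).
338^110 = 338^(64+32+8+4+2) ≡ 166 (mod 439).
Check: 166² = 27556 ≡ 338 (mod 439). The two roots are 166 and 273.

166, 273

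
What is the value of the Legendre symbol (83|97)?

Euler's criterion: (83/97) ≡ 83^48 (mod 97).
83^2 ≡ 2 (mod 97)
83^4 ≡ 4 (mod 97)
83^8 ≡ 16 (mod 97)
83^16 ≡ 62 (mod 97)
83^32 ≡ 61 (mod 97)
83^48 = 83^(32+16) ≡ 96 (mod 97).
Result is 96 ≡ −1, so (83/97) = −1.

-1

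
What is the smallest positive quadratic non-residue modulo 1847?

(2/1847) = +1, so 2 is a residue.
(3/1847) = +1, so 3 is a residue.
(4/1847) = +1, so 4 is a residue.
(5/1847) = −1, so 5 is the smallest positive non-residue mod 1847.

5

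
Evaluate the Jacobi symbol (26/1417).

0

Pull out 2: since 1417 ≡ 1 (mod 8), (2/1417) = +1.
Reciprocity: 13 ≡ 1 and 1417 ≡ 1 (mod 4), so (13/1417) = +(1417/13).
Reduce top mod 13: now compute (0/13).
Top reduces to 0: gcd > 1, so the symbol is 0.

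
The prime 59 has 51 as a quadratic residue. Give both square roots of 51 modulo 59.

Since 59 ≡ 3 (mod 4), a square root of 51 is 51^((59+1)/4) = 51^15 mod 59.
Repeated squaring: 51^2≡5, 51^4≡25, 51^8≡35 (mod 59).
51^15 = 51^(8+4+2+1) ≡ 46 (mod 59).
Check: 46² = 2116 ≡ 51 (mod 59). The two roots are 13 and 46.

13, 46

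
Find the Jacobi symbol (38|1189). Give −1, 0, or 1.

Pull out 2: since 1189 ≡ 5 (mod 8), (2/1189) = -1.
Reciprocity: 19 ≡ 3 and 1189 ≡ 1 (mod 4), so (19/1189) = +(1189/19).
Reduce top mod 19: now compute (11/19).
Reciprocity: 11 ≡ 3 and 19 ≡ 3 (mod 4), so (11/19) = −(19/11).
Reduce top mod 11: now compute (8/11).
Pull out 2^3: since 11 ≡ 3 (mod 8), (2/11) = -1, so (2/11)^3 = -1.
Reached (1/11) = 1. Collecting the sign flips along the way, the symbol is -1.

-1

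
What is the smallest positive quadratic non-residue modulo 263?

(2/263) = +1, so 2 is a residue.
(3/263) = +1, so 3 is a residue.
(4/263) = +1, so 4 is a residue.
(5/263) = −1, so 5 is the smallest positive non-residue mod 263.

5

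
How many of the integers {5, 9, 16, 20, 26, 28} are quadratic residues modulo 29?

(5/29) = +1 → QR.
(9/29) = +1 → QR.
(16/29) = +1 → QR.
(20/29) = +1 → QR.
(26/29) = -1 → non-residue.
(28/29) = +1 → QR.
Total quadratic residues among the 6: 5.

5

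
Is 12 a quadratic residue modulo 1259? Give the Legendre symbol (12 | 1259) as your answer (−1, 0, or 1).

Pull out 2^2: since 1259 ≡ 3 (mod 8), (2/1259) = -1, so (2/1259)^2 = +1.
Reciprocity: 3 ≡ 3 and 1259 ≡ 3 (mod 4), so (3/1259) = −(1259/3).
Reduce top mod 3: now compute (2/3).
Pull out 2: since 3 ≡ 3 (mod 8), (2/3) = -1.
Reached (1/3) = 1. Collecting the sign flips along the way, the symbol is +1.

1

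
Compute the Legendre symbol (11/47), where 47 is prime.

Reciprocity: 11 ≡ 3 and 47 ≡ 3 (mod 4), so (11/47) = −(47/11).
Reduce top mod 11: now compute (3/11).
Reciprocity: 3 ≡ 3 and 11 ≡ 3 (mod 4), so (3/11) = −(11/3).
Reduce top mod 3: now compute (2/3).
Pull out 2: since 3 ≡ 3 (mod 8), (2/3) = -1.
Reached (1/3) = 1. Collecting the sign flips along the way, the symbol is -1.

-1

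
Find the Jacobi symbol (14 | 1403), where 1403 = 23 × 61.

-1

Pull out 2: since 1403 ≡ 3 (mod 8), (2/1403) = -1.
Reciprocity: 7 ≡ 3 and 1403 ≡ 3 (mod 4), so (7/1403) = −(1403/7).
Reduce top mod 7: now compute (3/7).
Reciprocity: 3 ≡ 3 and 7 ≡ 3 (mod 4), so (3/7) = −(7/3).
Reduce top mod 3: now compute (1/3).
Reached (1/3) = 1. Collecting the sign flips along the way, the symbol is -1.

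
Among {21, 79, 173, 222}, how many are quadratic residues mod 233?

1

(21/233) = -1 → non-residue.
(79/233) = -1 → non-residue.
(173/233) = +1 → QR.
(222/233) = -1 → non-residue.
Total quadratic residues among the 4: 1.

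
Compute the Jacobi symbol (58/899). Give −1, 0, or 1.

0

Pull out 2: since 899 ≡ 3 (mod 8), (2/899) = -1.
Reciprocity: 29 ≡ 1 and 899 ≡ 3 (mod 4), so (29/899) = +(899/29).
Reduce top mod 29: now compute (0/29).
Top reduces to 0: gcd > 1, so the symbol is 0.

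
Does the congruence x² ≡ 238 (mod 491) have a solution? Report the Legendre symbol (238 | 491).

Pull out 2: since 491 ≡ 3 (mod 8), (2/491) = -1.
Reciprocity: 119 ≡ 3 and 491 ≡ 3 (mod 4), so (119/491) = −(491/119).
Reduce top mod 119: now compute (15/119).
Reciprocity: 15 ≡ 3 and 119 ≡ 3 (mod 4), so (15/119) = −(119/15).
Reduce top mod 15: now compute (14/15).
Pull out 2: since 15 ≡ 7 (mod 8), (2/15) = +1.
Reciprocity: 7 ≡ 3 and 15 ≡ 3 (mod 4), so (7/15) = −(15/7).
Reduce top mod 7: now compute (1/7).
Reached (1/7) = 1. Collecting the sign flips along the way, the symbol is +1.

1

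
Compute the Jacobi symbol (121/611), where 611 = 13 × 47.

1

Reciprocity: 121 ≡ 1 and 611 ≡ 3 (mod 4), so (121/611) = +(611/121).
Reduce top mod 121: now compute (6/121).
Pull out 2: since 121 ≡ 1 (mod 8), (2/121) = +1.
Reciprocity: 3 ≡ 3 and 121 ≡ 1 (mod 4), so (3/121) = +(121/3).
Reduce top mod 3: now compute (1/3).
Reached (1/3) = 1. Collecting the sign flips along the way, the symbol is +1.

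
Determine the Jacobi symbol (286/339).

1

Pull out 2: since 339 ≡ 3 (mod 8), (2/339) = -1.
Reciprocity: 143 ≡ 3 and 339 ≡ 3 (mod 4), so (143/339) = −(339/143).
Reduce top mod 143: now compute (53/143).
Reciprocity: 53 ≡ 1 and 143 ≡ 3 (mod 4), so (53/143) = +(143/53).
Reduce top mod 53: now compute (37/53).
Reciprocity: 37 ≡ 1 and 53 ≡ 1 (mod 4), so (37/53) = +(53/37).
Reduce top mod 37: now compute (16/37).
Pull out 2^4: since 37 ≡ 5 (mod 8), (2/37) = -1, so (2/37)^4 = +1.
Reached (1/37) = 1. Collecting the sign flips along the way, the symbol is +1.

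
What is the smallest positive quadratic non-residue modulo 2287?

(2/2287) = +1, so 2 is a residue.
(3/2287) = −1, so 3 is the smallest positive non-residue mod 2287.

3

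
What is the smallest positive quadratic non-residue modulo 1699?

2

(2/1699) = −1, so 2 is the smallest positive non-residue mod 1699.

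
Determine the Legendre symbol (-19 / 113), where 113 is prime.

First reduce: -19 ≡ 94 (mod 113).
Pull out 2: since 113 ≡ 1 (mod 8), (2/113) = +1.
Reciprocity: 47 ≡ 3 and 113 ≡ 1 (mod 4), so (47/113) = +(113/47).
Reduce top mod 47: now compute (19/47).
Reciprocity: 19 ≡ 3 and 47 ≡ 3 (mod 4), so (19/47) = −(47/19).
Reduce top mod 19: now compute (9/19).
Reciprocity: 9 ≡ 1 and 19 ≡ 3 (mod 4), so (9/19) = +(19/9).
Reduce top mod 9: now compute (1/9).
Reached (1/9) = 1. Collecting the sign flips along the way, the symbol is -1.

-1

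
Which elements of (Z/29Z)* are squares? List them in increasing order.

Square k = 1,…,14 (k and 29−k give the same square):
1²=1, 2²=4, 3²=9, 4²=16, 5²=25, 6²≡7, 7²≡20, 8²≡6, 9²≡23, 10²≡13, 11²≡5, 12²≡28, 13²≡24, 14²≡22 (mod 29).
So the quadratic residues mod 29 are {1, 4, 5, 6, 7, 9, 13, 16, 20, 22, 23, 24, 25, 28}.

1 4 5 6 7 9 13 16 20 22 23 24 25 28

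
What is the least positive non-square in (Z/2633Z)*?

(2/2633) = +1, so 2 is a residue.
(3/2633) = −1, so 3 is the smallest positive non-residue mod 2633.

3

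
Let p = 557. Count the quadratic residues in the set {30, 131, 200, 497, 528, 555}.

(30/557) = -1 → non-residue.
(131/557) = +1 → QR.
(200/557) = -1 → non-residue.
(497/557) = +1 → QR.
(528/557) = +1 → QR.
(555/557) = -1 → non-residue.
Total quadratic residues among the 6: 3.

3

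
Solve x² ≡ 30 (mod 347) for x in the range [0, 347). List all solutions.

77, 270

Since 347 ≡ 3 (mod 4), a square root of 30 is 30^((347+1)/4) = 30^87 mod 347.
Repeated squaring: 30^2≡206, 30^4≡102, 30^8≡341, 30^16≡36, 30^32≡255, 30^64≡136 (mod 347).
30^87 = 30^(64+16+4+2+1) ≡ 270 (mod 347).
Check: 270² = 72900 ≡ 30 (mod 347). The two roots are 77 and 270.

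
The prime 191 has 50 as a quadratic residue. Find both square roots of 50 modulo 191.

94, 97

Since 191 ≡ 3 (mod 4), a square root of 50 is 50^((191+1)/4) = 50^48 mod 191.
Repeated squaring: 50^2≡17, 50^4≡98, 50^8≡54, 50^16≡51, 50^32≡118 (mod 191).
50^48 = 50^(32+16) ≡ 97 (mod 191).
Check: 97² = 9409 ≡ 50 (mod 191). The two roots are 94 and 97.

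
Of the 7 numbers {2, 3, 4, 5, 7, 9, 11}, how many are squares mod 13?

(2/13) = -1 → non-residue.
(3/13) = +1 → QR.
(4/13) = +1 → QR.
(5/13) = -1 → non-residue.
(7/13) = -1 → non-residue.
(9/13) = +1 → QR.
(11/13) = -1 → non-residue.
Total quadratic residues among the 7: 3.

3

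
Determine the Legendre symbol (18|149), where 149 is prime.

-1

Euler's criterion: (18/149) ≡ 18^74 (mod 149).
18^2 ≡ 26 (mod 149)
18^4 ≡ 80 (mod 149)
18^8 ≡ 142 (mod 149)
18^16 ≡ 49 (mod 149)
18^32 ≡ 17 (mod 149)
18^64 ≡ 140 (mod 149)
18^74 = 18^(64+8+2) ≡ 148 (mod 149).
Result is 148 ≡ −1, so (18/149) = −1.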